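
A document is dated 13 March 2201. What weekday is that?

Friday

January 1, 2201 is a Thursday.
Jan 1, 2201 → Feb 1, 2201: 31 days (January has 31).
Feb 1, 2201 → Mar 1, 2201: 28 days (February has 28).
Mar 1, 2201 → Mar 13, 2201: 12 days.
Total: 71 days.
71 mod 7 = 1, so Thursday + 1 = Friday.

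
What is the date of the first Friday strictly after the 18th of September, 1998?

Sep 18, 1998 is a Friday.
From Friday to the next Friday is 7 days.
Sep 18, 1998 + 7 = Sep 25, 1998.

September 25, 1998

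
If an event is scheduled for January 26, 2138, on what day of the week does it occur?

Doomsday rule: the anchor day for the 2100s is Sunday. For year 38: 38÷12 = 3 r 2, and 2÷4 = 0, so 3+2+0 = 5.
Sunday + 5 ≡ Friday — that's 2138's doomsday.
In January the doomsday date is Jan 3 (2138 is not a leap year).
Jan 26 is 23 days after Jan 3; 23 mod 7 = 2, so Friday + 2 = Sunday.

Sunday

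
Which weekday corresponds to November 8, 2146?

Tuesday

Doomsday rule: the anchor day for the 2100s is Sunday. For year 46: 46÷12 = 3 r 10, and 10÷4 = 2, so 3+10+2 = 15.
Sunday + 15 ≡ Monday — that's 2146's doomsday.
In November the doomsday date is Nov 7.
Nov 8 is 1 day after Nov 7; 1 mod 7 = 1, so Monday + 1 = Tuesday.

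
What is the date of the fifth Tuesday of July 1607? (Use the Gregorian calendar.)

July 31, 1607

July 1, 1607 is a Sunday.
The first Tuesday is therefore July 3 (2 days later).
The fifth Tuesday is 3 + 4×7 = July 31.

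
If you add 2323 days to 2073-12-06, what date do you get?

+365 (one year) → Dec 6, 2074 (1958 left).
+365 (one year) → Dec 6, 2075 (1593 left).
+366 (one year; includes Feb 29, 2076) → Dec 6, 2076 (1227 left).
+365 (one year) → Dec 6, 2077 (862 left).
+365 (one year) → Dec 6, 2078 (497 left).
+365 (one year) → Dec 6, 2079 (132 left).
Dec has 31 days: +26 → Jan 1, 2080 (106 left).
Jan has 31 days: +31 → Feb 1, 2080 (75 left).
Feb has 29 days: +29 → Mar 1, 2080 (46 left).
Mar has 31 days: +31 → Apr 1, 2080 (15 left).
+15 → Apr 16, 2080.

April 16, 2080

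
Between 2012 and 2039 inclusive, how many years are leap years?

Multiples of 4 in [2012,2039]: 7.
Of those, multiples of 100: 0 (not leap unless ÷400).
Multiples of 400: 0.
Leap years = 7 − 0 + 0 = 7.

7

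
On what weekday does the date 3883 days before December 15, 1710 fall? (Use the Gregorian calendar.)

First find the weekday of Dec 15, 1710. Doomsday rule: the anchor day for the 1700s is Sunday. For year 10: 10÷12 = 0 r 10, and 10÷4 = 2, so 0+10+2 = 12.
Sunday + 12 ≡ Friday — that's 1710's doomsday.
In December the doomsday date is Dec 12.
Dec 15 is 3 days after Dec 12; 3 mod 7 = 3, so Friday + 3 = Monday.
3883 mod 7 = 5, so 3883 days before a Monday is Monday − 5 = Wednesday.

Wednesday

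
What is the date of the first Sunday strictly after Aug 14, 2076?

Aug 14, 2076 is a Friday.
From Friday to the next Sunday is 2 days.
Aug 14, 2076 + 2 = Aug 16, 2076.

August 16, 2076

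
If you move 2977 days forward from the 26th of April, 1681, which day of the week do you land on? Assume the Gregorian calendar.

First find the weekday of Apr 26, 1681. Doomsday rule: the anchor day for the 1600s is Tuesday. For year 81: 81÷12 = 6 r 9, and 9÷4 = 2, so 6+9+2 = 17.
Tuesday + 17 ≡ Friday — that's 1681's doomsday.
In April the doomsday date is Apr 4.
Apr 26 is 22 days after Apr 4; 22 mod 7 = 1, so Friday + 1 = Saturday.
2977 mod 7 = 2, so 2977 days after a Saturday is Saturday + 2 = Monday.

Monday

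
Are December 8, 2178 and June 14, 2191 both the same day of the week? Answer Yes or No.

Yes

From Dec 8, 2178 to Jun 14, 2191 is 4571 days.
4571 mod 7 = 0, so they are the same weekday.
(Dec 8, 2178 is a Tuesday; Jun 14, 2191 is a Tuesday.)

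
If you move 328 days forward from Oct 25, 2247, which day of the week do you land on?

First find the weekday of Oct 25, 2247. Doomsday rule: the anchor day for the 2200s is Friday. For year 47: 47÷12 = 3 r 11, and 11÷4 = 2, so 3+11+2 = 16.
Friday + 16 ≡ Sunday — that's 2247's doomsday.
In October the doomsday date is Oct 10.
Oct 25 is 15 days after Oct 10; 15 mod 7 = 1, so Sunday + 1 = Monday.
328 mod 7 = 6, so 328 days after a Monday is Monday + 6 = Sunday.

Sunday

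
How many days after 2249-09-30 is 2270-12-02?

Sep 30, 2249 → Sep 30, 2250: 365 days.
Sep 30, 2250 → Sep 30, 2251: 365 days.
Sep 30, 2251 → Sep 30, 2252: 366 days (Feb 29, 2252 is in that span).
Sep 30, 2252 → Sep 30, 2253: 365 days.
Sep 30, 2253 → Sep 30, 2254: 365 days.
Sep 30, 2254 → Sep 30, 2255: 365 days.
Sep 30, 2255 → Sep 30, 2256: 366 days (Feb 29, 2256 is in that span).
Sep 30, 2256 → Sep 30, 2257: 365 days.
Sep 30, 2257 → Sep 30, 2258: 365 days.
Sep 30, 2258 → Sep 30, 2259: 365 days.
Sep 30, 2259 → Sep 30, 2260: 366 days (Feb 29, 2260 is in that span).
Sep 30, 2260 → Sep 30, 2261: 365 days.
Sep 30, 2261 → Sep 30, 2262: 365 days.
Sep 30, 2262 → Sep 30, 2263: 365 days.
Sep 30, 2263 → Sep 30, 2264: 366 days (Feb 29, 2264 is in that span).
Sep 30, 2264 → Sep 30, 2265: 365 days.
Sep 30, 2265 → Sep 30, 2266: 365 days.
Sep 30, 2266 → Sep 30, 2267: 365 days.
Sep 30, 2267 → Sep 30, 2268: 366 days (Feb 29, 2268 is in that span).
Sep 30, 2268 → Sep 30, 2269: 365 days.
Sep 30, 2269 → Sep 30, 2270: 365 days.
Sep 30, 2270 → Oct 30, 2270: 30 days (September has 30).
Oct 30, 2270 → Nov 30, 2270: 31 days (October has 31).
Nov 30, 2270 → Dec 2, 2270: 2 days.
Total: 7733 days.

7733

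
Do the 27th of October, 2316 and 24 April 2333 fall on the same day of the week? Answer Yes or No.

From Oct 27, 2316 to Apr 24, 2333 is 6023 days.
6023 mod 7 = 3, so they are different weekdays.
(Oct 27, 2316 is a Friday; Apr 24, 2333 is a Monday.)

No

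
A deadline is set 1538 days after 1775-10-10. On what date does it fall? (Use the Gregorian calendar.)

+366 (one year; includes Feb 29, 1776) → Oct 10, 1776 (1172 left).
+365 (one year) → Oct 10, 1777 (807 left).
+365 (one year) → Oct 10, 1778 (442 left).
+365 (one year) → Oct 10, 1779 (77 left).
Oct has 31 days: +22 → Nov 1, 1779 (55 left).
Nov has 30 days: +30 → Dec 1, 1779 (25 left).
+25 → Dec 26, 1779.

December 26, 1779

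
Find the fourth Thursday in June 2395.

June 1, 2395 is a Thursday.
The first Thursday is therefore June 1 (same day).
The fourth Thursday is 1 + 3×7 = June 22.

June 22, 2395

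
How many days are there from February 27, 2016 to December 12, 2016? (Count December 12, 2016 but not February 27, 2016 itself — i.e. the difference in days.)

Feb 27, 2016 → Mar 27, 2016: 29 days (February has 29).
Mar 27, 2016 → Apr 27, 2016: 31 days (March has 31).
Apr 27, 2016 → May 27, 2016: 30 days (April has 30).
May 27, 2016 → Jun 27, 2016: 31 days (May has 31).
Jun 27, 2016 → Jul 27, 2016: 30 days (June has 30).
Jul 27, 2016 → Aug 27, 2016: 31 days (July has 31).
Aug 27, 2016 → Sep 27, 2016: 31 days (August has 31).
Sep 27, 2016 → Oct 27, 2016: 30 days (September has 30).
Oct 27, 2016 → Nov 27, 2016: 31 days (October has 31).
Nov 27, 2016 → Dec 12, 2016: 15 days.
Total: 289 days.

289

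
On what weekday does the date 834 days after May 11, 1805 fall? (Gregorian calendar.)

Sunday

First find the weekday of May 11, 1805. Doomsday rule: the anchor day for the 1800s is Friday. For year 05: 5÷12 = 0 r 5, and 5÷4 = 1, so 0+5+1 = 6.
Friday + 6 ≡ Thursday — that's 1805's doomsday.
In May the doomsday date is May 9.
May 11 is 2 days after May 9; 2 mod 7 = 2, so Thursday + 2 = Saturday.
834 mod 7 = 1, so 834 days after a Saturday is Saturday + 1 = Sunday.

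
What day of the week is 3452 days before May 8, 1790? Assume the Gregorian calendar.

Friday

May 8, 1790 is a Saturday.
3452 mod 7 = 1, so 3452 days before a Saturday is Saturday − 1 = Friday.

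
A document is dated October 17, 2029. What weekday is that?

Wednesday

Doomsday rule: the anchor day for the 2000s is Tuesday. For year 29: 29÷12 = 2 r 5, and 5÷4 = 1, so 2+5+1 = 8.
Tuesday + 8 ≡ Wednesday — that's 2029's doomsday.
In October the doomsday date is Oct 10.
Oct 17 is 7 days after Oct 10; 7 mod 7 = 0, so Wednesday + 0 = Wednesday.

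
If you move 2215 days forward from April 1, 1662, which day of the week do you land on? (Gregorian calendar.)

Tuesday

First find the weekday of Apr 1, 1662. Doomsday rule: the anchor day for the 1600s is Tuesday. For year 62: 62÷12 = 5 r 2, and 2÷4 = 0, so 5+2+0 = 7.
Tuesday + 7 ≡ Tuesday — that's 1662's doomsday.
In April the doomsday date is Apr 4.
Apr 1 is 3 days before Apr 4; 3 mod 7 = 3, so Tuesday − 3 = Saturday.
2215 mod 7 = 3, so 2215 days after a Saturday is Saturday + 3 = Tuesday.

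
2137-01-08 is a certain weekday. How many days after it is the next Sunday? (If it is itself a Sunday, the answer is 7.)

Jan 8, 2137 is a Tuesday.
From Tuesday to the next Sunday is 5 days.

5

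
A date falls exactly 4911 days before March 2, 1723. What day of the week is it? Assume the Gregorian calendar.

First find the weekday of Mar 2, 1723. Doomsday rule: the anchor day for the 1700s is Sunday. For year 23: 23÷12 = 1 r 11, and 11÷4 = 2, so 1+11+2 = 14.
Sunday + 14 ≡ Sunday — that's 1723's doomsday.
In March the doomsday date is Mar 14.
Mar 2 is 12 days before Mar 14; 12 mod 7 = 5, so Sunday − 5 = Tuesday.
4911 mod 7 = 4, so 4911 days before a Tuesday is Tuesday − 4 = Friday.

Friday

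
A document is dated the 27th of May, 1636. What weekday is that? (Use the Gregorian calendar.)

Tuesday

Doomsday rule: the anchor day for the 1600s is Tuesday. For year 36: 36÷12 = 3 r 0, and 0÷4 = 0, so 3+0+0 = 3.
Tuesday + 3 ≡ Friday — that's 1636's doomsday.
In May the doomsday date is May 9.
May 27 is 18 days after May 9; 18 mod 7 = 4, so Friday + 4 = Tuesday.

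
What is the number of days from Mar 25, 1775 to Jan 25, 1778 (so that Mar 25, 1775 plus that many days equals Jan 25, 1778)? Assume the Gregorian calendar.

1037

Mar 25, 1775 → Mar 25, 1776: 366 days (Feb 29, 1776 is in that span).
Mar 25, 1776 → Mar 25, 1777: 365 days.
Mar 25, 1777 → Apr 25, 1777: 31 days (March has 31).
Apr 25, 1777 → May 25, 1777: 30 days (April has 30).
May 25, 1777 → Jun 25, 1777: 31 days (May has 31).
Jun 25, 1777 → Jul 25, 1777: 30 days (June has 30).
Jul 25, 1777 → Aug 25, 1777: 31 days (July has 31).
Aug 25, 1777 → Sep 25, 1777: 31 days (August has 31).
Sep 25, 1777 → Oct 25, 1777: 30 days (September has 30).
Oct 25, 1777 → Nov 25, 1777: 31 days (October has 31).
Nov 25, 1777 → Dec 25, 1777: 30 days (November has 30).
Dec 25, 1777 → Jan 25, 1778: 31 days.
Total: 1037 days.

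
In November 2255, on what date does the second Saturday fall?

November 1, 2255 is a Thursday.
The first Saturday is therefore November 3 (2 days later).
The second Saturday is 3 + 1×7 = November 10.

November 10, 2255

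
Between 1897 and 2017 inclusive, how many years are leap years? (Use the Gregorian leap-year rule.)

Multiples of 4 in [1897,2017]: 30.
Of those, multiples of 100: 2 (not leap unless ÷400).
Multiples of 400: 1.
Leap years = 30 − 2 + 1 = 29.

29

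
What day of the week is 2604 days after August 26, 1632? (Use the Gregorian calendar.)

Thursday

First find the weekday of Aug 26, 1632. Doomsday rule: the anchor day for the 1600s is Tuesday. For year 32: 32÷12 = 2 r 8, and 8÷4 = 2, so 2+8+2 = 12.
Tuesday + 12 ≡ Sunday — that's 1632's doomsday.
In August the doomsday date is Aug 8.
Aug 26 is 18 days after Aug 8; 18 mod 7 = 4, so Sunday + 4 = Thursday.
2604 mod 7 = 0, so 2604 days after a Thursday is Thursday + 0 = Thursday.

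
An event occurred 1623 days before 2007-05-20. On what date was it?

December 9, 2002

−365 (one year) → May 20, 2006 (1258 left).
−365 (one year) → May 20, 2005 (893 left).
−365 (one year) → May 20, 2004 (528 left).
−366 (one year; includes Feb 29, 2004) → May 20, 2003 (162 left).
−20 → Apr 30, 2003 (end of Apr, 30 days; 142 left).
−30 → Mar 31, 2003 (end of Mar, 31 days; 112 left).
−31 → Feb 28, 2003 (end of Feb, 28 days; 81 left).
−28 → Jan 31, 2003 (end of Jan, 31 days; 53 left).
−31 → Dec 31, 2002 (end of Dec, 31 days; 22 left).
−22 → Dec 9, 2002.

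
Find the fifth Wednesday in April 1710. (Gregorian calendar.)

April 30, 1710

April 1, 1710 is a Tuesday.
The first Wednesday is therefore April 2 (1 days later).
The fifth Wednesday is 2 + 4×7 = April 30.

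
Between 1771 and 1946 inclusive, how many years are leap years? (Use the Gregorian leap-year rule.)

42

Multiples of 4 in [1771,1946]: 44.
Of those, multiples of 100: 2 (not leap unless ÷400).
Multiples of 400: 0.
Leap years = 44 − 2 + 0 = 42.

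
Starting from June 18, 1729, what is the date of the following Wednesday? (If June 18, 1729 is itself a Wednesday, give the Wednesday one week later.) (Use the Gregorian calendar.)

Jun 18, 1729 is a Saturday.
From Saturday to the next Wednesday is 4 days.
Jun 18, 1729 + 4 = Jun 22, 1729.

June 22, 1729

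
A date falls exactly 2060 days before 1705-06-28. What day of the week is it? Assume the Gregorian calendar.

Jun 28, 1705 is a Sunday.
2060 mod 7 = 2, so 2060 days before a Sunday is Sunday − 2 = Friday.

Friday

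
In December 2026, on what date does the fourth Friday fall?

December 25, 2026

December 1, 2026 is a Tuesday.
The first Friday is therefore December 4 (3 days later).
The fourth Friday is 4 + 3×7 = December 25.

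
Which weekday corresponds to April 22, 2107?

Friday

Doomsday rule: the anchor day for the 2100s is Sunday. For year 07: 7÷12 = 0 r 7, and 7÷4 = 1, so 0+7+1 = 8.
Sunday + 8 ≡ Monday — that's 2107's doomsday.
In April the doomsday date is Apr 4.
Apr 22 is 18 days after Apr 4; 18 mod 7 = 4, so Monday + 4 = Friday.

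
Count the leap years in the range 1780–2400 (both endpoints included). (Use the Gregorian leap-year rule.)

Multiples of 4 in [1780,2400]: 156.
Of those, multiples of 100: 7 (not leap unless ÷400).
Multiples of 400: 2.
Leap years = 156 − 7 + 2 = 151.

151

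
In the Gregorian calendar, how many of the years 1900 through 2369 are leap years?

114

Multiples of 4 in [1900,2369]: 118.
Of those, multiples of 100: 5 (not leap unless ÷400).
Multiples of 400: 1.
Leap years = 118 − 5 + 1 = 114.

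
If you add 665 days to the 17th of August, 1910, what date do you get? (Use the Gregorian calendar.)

June 12, 1912

+365 (one year) → Aug 17, 1911 (300 left).
Aug has 31 days: +15 → Sep 1, 1911 (285 left).
Sep has 30 days: +30 → Oct 1, 1911 (255 left).
Oct has 31 days: +31 → Nov 1, 1911 (224 left).
Nov has 30 days: +30 → Dec 1, 1911 (194 left).
Dec has 31 days: +31 → Jan 1, 1912 (163 left).
Jan has 31 days: +31 → Feb 1, 1912 (132 left).
Feb has 29 days: +29 → Mar 1, 1912 (103 left).
Mar has 31 days: +31 → Apr 1, 1912 (72 left).
Apr has 30 days: +30 → May 1, 1912 (42 left).
May has 31 days: +31 → Jun 1, 1912 (11 left).
+11 → Jun 12, 1912.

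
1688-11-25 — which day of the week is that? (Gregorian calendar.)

Thursday

Doomsday rule: the anchor day for the 1600s is Tuesday. For year 88: 88÷12 = 7 r 4, and 4÷4 = 1, so 7+4+1 = 12.
Tuesday + 12 ≡ Sunday — that's 1688's doomsday.
In November the doomsday date is Nov 7.
Nov 25 is 18 days after Nov 7; 18 mod 7 = 4, so Sunday + 4 = Thursday.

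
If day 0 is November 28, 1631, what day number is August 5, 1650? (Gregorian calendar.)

Nov 28, 1631 → Nov 28, 1632: 366 days (Feb 29, 1632 is in that span).
Nov 28, 1632 → Nov 28, 1633: 365 days.
Nov 28, 1633 → Nov 28, 1634: 365 days.
Nov 28, 1634 → Nov 28, 1635: 365 days.
Nov 28, 1635 → Nov 28, 1636: 366 days (Feb 29, 1636 is in that span).
Nov 28, 1636 → Nov 28, 1637: 365 days.
Nov 28, 1637 → Nov 28, 1638: 365 days.
Nov 28, 1638 → Nov 28, 1639: 365 days.
Nov 28, 1639 → Nov 28, 1640: 366 days (Feb 29, 1640 is in that span).
Nov 28, 1640 → Nov 28, 1641: 365 days.
Nov 28, 1641 → Nov 28, 1642: 365 days.
Nov 28, 1642 → Nov 28, 1643: 365 days.
Nov 28, 1643 → Nov 28, 1644: 366 days (Feb 29, 1644 is in that span).
Nov 28, 1644 → Nov 28, 1645: 365 days.
Nov 28, 1645 → Nov 28, 1646: 365 days.
Nov 28, 1646 → Nov 28, 1647: 365 days.
Nov 28, 1647 → Nov 28, 1648: 366 days (Feb 29, 1648 is in that span).
Nov 28, 1648 → Nov 28, 1649: 365 days.
Nov 28, 1649 → Dec 28, 1649: 30 days (November has 30).
Dec 28, 1649 → Jan 28, 1650: 31 days (December has 31).
Jan 28, 1650 → Feb 28, 1650: 31 days (January has 31).
Feb 28, 1650 → Mar 28, 1650: 28 days (February has 28).
Mar 28, 1650 → Apr 28, 1650: 31 days (March has 31).
Apr 28, 1650 → May 28, 1650: 30 days (April has 30).
May 28, 1650 → Jun 28, 1650: 31 days (May has 31).
Jun 28, 1650 → Jul 28, 1650: 30 days (June has 30).
Jul 28, 1650 → Aug 5, 1650: 8 days.
Total: 6825 days.

6825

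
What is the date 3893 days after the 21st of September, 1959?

+366 (one year; includes Feb 29, 1960) → Sep 21, 1960 (3527 left).
+365 (one year) → Sep 21, 1961 (3162 left).
+365 (one year) → Sep 21, 1962 (2797 left).
+365 (one year) → Sep 21, 1963 (2432 left).
+366 (one year; includes Feb 29, 1964) → Sep 21, 1964 (2066 left).
+365 (one year) → Sep 21, 1965 (1701 left).
+365 (one year) → Sep 21, 1966 (1336 left).
+365 (one year) → Sep 21, 1967 (971 left).
+366 (one year; includes Feb 29, 1968) → Sep 21, 1968 (605 left).
+365 (one year) → Sep 21, 1969 (240 left).
Sep has 30 days: +10 → Oct 1, 1969 (230 left).
Oct has 31 days: +31 → Nov 1, 1969 (199 left).
Nov has 30 days: +30 → Dec 1, 1969 (169 left).
Dec has 31 days: +31 → Jan 1, 1970 (138 left).
Jan has 31 days: +31 → Feb 1, 1970 (107 left).
Feb has 28 days: +28 → Mar 1, 1970 (79 left).
Mar has 31 days: +31 → Apr 1, 1970 (48 left).
Apr has 30 days: +30 → May 1, 1970 (18 left).
+18 → May 19, 1970.

May 19, 1970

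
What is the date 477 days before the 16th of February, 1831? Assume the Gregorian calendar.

−365 (one year) → Feb 16, 1830 (112 left).
−16 → Jan 31, 1830 (end of Jan, 31 days; 96 left).
−31 → Dec 31, 1829 (end of Dec, 31 days; 65 left).
−31 → Nov 30, 1829 (end of Nov, 30 days; 34 left).
−30 → Oct 31, 1829 (end of Oct, 31 days; 4 left).
−4 → Oct 27, 1829.

October 27, 1829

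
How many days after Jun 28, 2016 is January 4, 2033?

Jun 28, 2016 → Jun 28, 2017: 365 days.
Jun 28, 2017 → Jun 28, 2018: 365 days.
Jun 28, 2018 → Jun 28, 2019: 365 days.
Jun 28, 2019 → Jun 28, 2020: 366 days (Feb 29, 2020 is in that span).
Jun 28, 2020 → Jun 28, 2021: 365 days.
Jun 28, 2021 → Jun 28, 2022: 365 days.
Jun 28, 2022 → Jun 28, 2023: 365 days.
Jun 28, 2023 → Jun 28, 2024: 366 days (Feb 29, 2024 is in that span).
Jun 28, 2024 → Jun 28, 2025: 365 days.
Jun 28, 2025 → Jun 28, 2026: 365 days.
Jun 28, 2026 → Jun 28, 2027: 365 days.
Jun 28, 2027 → Jun 28, 2028: 366 days (Feb 29, 2028 is in that span).
Jun 28, 2028 → Jun 28, 2029: 365 days.
Jun 28, 2029 → Jun 28, 2030: 365 days.
Jun 28, 2030 → Jun 28, 2031: 365 days.
Jun 28, 2031 → Jun 28, 2032: 366 days (Feb 29, 2032 is in that span).
Jun 28, 2032 → Jul 28, 2032: 30 days (June has 30).
Jul 28, 2032 → Aug 28, 2032: 31 days (July has 31).
Aug 28, 2032 → Sep 28, 2032: 31 days (August has 31).
Sep 28, 2032 → Oct 28, 2032: 30 days (September has 30).
Oct 28, 2032 → Nov 28, 2032: 31 days (October has 31).
Nov 28, 2032 → Dec 28, 2032: 30 days (November has 30).
Dec 28, 2032 → Jan 4, 2033: 7 days.
Total: 6034 days.

6034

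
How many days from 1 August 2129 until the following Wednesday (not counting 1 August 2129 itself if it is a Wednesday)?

2

Aug 1, 2129 is a Monday.
From Monday to the next Wednesday is 2 days.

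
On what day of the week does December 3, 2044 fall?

Doomsday rule: the anchor day for the 2000s is Tuesday. For year 44: 44÷12 = 3 r 8, and 8÷4 = 2, so 3+8+2 = 13.
Tuesday + 13 ≡ Monday — that's 2044's doomsday.
In December the doomsday date is Dec 12.
Dec 3 is 9 days before Dec 12; 9 mod 7 = 2, so Monday − 2 = Saturday.

Saturday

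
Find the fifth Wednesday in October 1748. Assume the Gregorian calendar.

October 1, 1748 is a Tuesday.
The first Wednesday is therefore October 2 (1 days later).
The fifth Wednesday is 2 + 4×7 = October 30.

October 30, 1748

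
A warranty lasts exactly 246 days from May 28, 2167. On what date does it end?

January 29, 2168

May has 31 days: +4 → Jun 1, 2167 (242 left).
Jun has 30 days: +30 → Jul 1, 2167 (212 left).
Jul has 31 days: +31 → Aug 1, 2167 (181 left).
Aug has 31 days: +31 → Sep 1, 2167 (150 left).
Sep has 30 days: +30 → Oct 1, 2167 (120 left).
Oct has 31 days: +31 → Nov 1, 2167 (89 left).
Nov has 30 days: +30 → Dec 1, 2167 (59 left).
Dec has 31 days: +31 → Jan 1, 2168 (28 left).
+28 → Jan 29, 2168.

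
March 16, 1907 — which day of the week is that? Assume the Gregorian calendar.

January 1, 1907 is a Tuesday.
Jan 1, 1907 → Feb 1, 1907: 31 days (January has 31).
Feb 1, 1907 → Mar 1, 1907: 28 days (February has 28).
Mar 1, 1907 → Mar 16, 1907: 15 days.
Total: 74 days.
74 mod 7 = 4, so Tuesday + 4 = Saturday.

Saturday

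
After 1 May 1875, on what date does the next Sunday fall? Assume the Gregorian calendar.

May 1, 1875 is a Saturday.
From Saturday to the next Sunday is 1 day.
May 1, 1875 + 1 = May 2, 1875.

May 2, 1875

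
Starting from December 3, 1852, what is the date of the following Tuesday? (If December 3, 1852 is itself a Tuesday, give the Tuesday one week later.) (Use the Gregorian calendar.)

December 7, 1852

Dec 3, 1852 is a Friday.
From Friday to the next Tuesday is 4 days.
Dec 3, 1852 + 4 = Dec 7, 1852.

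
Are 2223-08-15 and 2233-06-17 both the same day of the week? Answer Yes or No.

No

From Aug 15, 2223 to Jun 17, 2233 is 3594 days.
3594 mod 7 = 3, so they are different weekdays.
(Aug 15, 2223 is a Friday; Jun 17, 2233 is a Monday.)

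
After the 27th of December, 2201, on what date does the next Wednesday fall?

Dec 27, 2201 is a Sunday.
From Sunday to the next Wednesday is 3 days.
Dec 27, 2201 + 3 = Dec 30, 2201.

December 30, 2201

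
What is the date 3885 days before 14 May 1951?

−365 (one year) → May 14, 1950 (3520 left).
−365 (one year) → May 14, 1949 (3155 left).
−365 (one year) → May 14, 1948 (2790 left).
−366 (one year; includes Feb 29, 1948) → May 14, 1947 (2424 left).
−365 (one year) → May 14, 1946 (2059 left).
−365 (one year) → May 14, 1945 (1694 left).
−365 (one year) → May 14, 1944 (1329 left).
−366 (one year; includes Feb 29, 1944) → May 14, 1943 (963 left).
−365 (one year) → May 14, 1942 (598 left).
−365 (one year) → May 14, 1941 (233 left).
−14 → Apr 30, 1941 (end of Apr, 30 days; 219 left).
−30 → Mar 31, 1941 (end of Mar, 31 days; 189 left).
−31 → Feb 28, 1941 (end of Feb, 28 days; 158 left).
−28 → Jan 31, 1941 (end of Jan, 31 days; 130 left).
−31 → Dec 31, 1940 (end of Dec, 31 days; 99 left).
−31 → Nov 30, 1940 (end of Nov, 30 days; 68 left).
−30 → Oct 31, 1940 (end of Oct, 31 days; 38 left).
−31 → Sep 30, 1940 (end of Sep, 30 days; 7 left).
−7 → Sep 23, 1940.

September 23, 1940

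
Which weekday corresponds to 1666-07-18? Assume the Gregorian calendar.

Doomsday rule: the anchor day for the 1600s is Tuesday. For year 66: 66÷12 = 5 r 6, and 6÷4 = 1, so 5+6+1 = 12.
Tuesday + 12 ≡ Sunday — that's 1666's doomsday.
In July the doomsday date is Jul 11.
Jul 18 is 7 days after Jul 11; 7 mod 7 = 0, so Sunday + 0 = Sunday.

Sunday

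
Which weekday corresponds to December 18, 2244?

Doomsday rule: the anchor day for the 2200s is Friday. For year 44: 44÷12 = 3 r 8, and 8÷4 = 2, so 3+8+2 = 13.
Friday + 13 ≡ Thursday — that's 2244's doomsday.
In December the doomsday date is Dec 12.
Dec 18 is 6 days after Dec 12; 6 mod 7 = 6, so Thursday + 6 = Wednesday.

Wednesday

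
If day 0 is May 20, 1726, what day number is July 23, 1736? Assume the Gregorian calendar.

May 20, 1726 → May 20, 1727: 365 days.
May 20, 1727 → May 20, 1728: 366 days (Feb 29, 1728 is in that span).
May 20, 1728 → May 20, 1729: 365 days.
May 20, 1729 → May 20, 1730: 365 days.
May 20, 1730 → May 20, 1731: 365 days.
May 20, 1731 → May 20, 1732: 366 days (Feb 29, 1732 is in that span).
May 20, 1732 → May 20, 1733: 365 days.
May 20, 1733 → May 20, 1734: 365 days.
May 20, 1734 → May 20, 1735: 365 days.
May 20, 1735 → May 20, 1736: 366 days (Feb 29, 1736 is in that span).
May 20, 1736 → Jun 20, 1736: 31 days (May has 31).
Jun 20, 1736 → Jul 20, 1736: 30 days (June has 30).
Jul 20, 1736 → Jul 23, 1736: 3 days.
Total: 3717 days.

3717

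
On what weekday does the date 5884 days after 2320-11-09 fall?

Saturday

Nov 9, 2320 is a Tuesday.
5884 mod 7 = 4, so 5884 days after a Tuesday is Tuesday + 4 = Saturday.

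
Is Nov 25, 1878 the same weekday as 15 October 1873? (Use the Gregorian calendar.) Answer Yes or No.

From Oct 15, 1873 to Nov 25, 1878 is 1867 days.
1867 mod 7 = 5, so they are different weekdays.
(Oct 15, 1873 is a Wednesday; Nov 25, 1878 is a Monday.)

No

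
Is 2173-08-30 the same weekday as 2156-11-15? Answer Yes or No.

From Nov 15, 2156 to Aug 30, 2173 is 6132 days.
6132 mod 7 = 0, so they are the same weekday.
(Nov 15, 2156 is a Monday; Aug 30, 2173 is a Monday.)

Yes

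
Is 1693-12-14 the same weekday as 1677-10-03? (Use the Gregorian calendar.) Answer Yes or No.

From Oct 3, 1677 to Dec 14, 1693 is 5916 days.
5916 mod 7 = 1, so they are different weekdays.
(Oct 3, 1677 is a Sunday; Dec 14, 1693 is a Monday.)

No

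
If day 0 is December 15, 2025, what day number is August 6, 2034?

Dec 15, 2025 → Dec 15, 2026: 365 days.
Dec 15, 2026 → Dec 15, 2027: 365 days.
Dec 15, 2027 → Dec 15, 2028: 366 days (Feb 29, 2028 is in that span).
Dec 15, 2028 → Dec 15, 2029: 365 days.
Dec 15, 2029 → Dec 15, 2030: 365 days.
Dec 15, 2030 → Dec 15, 2031: 365 days.
Dec 15, 2031 → Dec 15, 2032: 366 days (Feb 29, 2032 is in that span).
Dec 15, 2032 → Dec 15, 2033: 365 days.
Dec 15, 2033 → Jan 15, 2034: 31 days (December has 31).
Jan 15, 2034 → Feb 15, 2034: 31 days (January has 31).
Feb 15, 2034 → Mar 15, 2034: 28 days (February has 28).
Mar 15, 2034 → Apr 15, 2034: 31 days (March has 31).
Apr 15, 2034 → May 15, 2034: 30 days (April has 30).
May 15, 2034 → Jun 15, 2034: 31 days (May has 31).
Jun 15, 2034 → Jul 15, 2034: 30 days (June has 30).
Jul 15, 2034 → Aug 6, 2034: 22 days.
Total: 3156 days.

3156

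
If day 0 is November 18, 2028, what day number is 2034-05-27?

Nov 18, 2028 → Nov 18, 2029: 365 days.
Nov 18, 2029 → Nov 18, 2030: 365 days.
Nov 18, 2030 → Nov 18, 2031: 365 days.
Nov 18, 2031 → Nov 18, 2032: 366 days (Feb 29, 2032 is in that span).
Nov 18, 2032 → Nov 18, 2033: 365 days.
Nov 18, 2033 → Dec 18, 2033: 30 days (November has 30).
Dec 18, 2033 → Jan 18, 2034: 31 days (December has 31).
Jan 18, 2034 → Feb 18, 2034: 31 days (January has 31).
Feb 18, 2034 → Mar 18, 2034: 28 days (February has 28).
Mar 18, 2034 → Apr 18, 2034: 31 days (March has 31).
Apr 18, 2034 → May 18, 2034: 30 days (April has 30).
May 18, 2034 → May 27, 2034: 9 days.
Total: 2016 days.

2016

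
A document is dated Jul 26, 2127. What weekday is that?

Saturday

January 1, 2127 is a Wednesday.
Jan 1, 2127 → Feb 1, 2127: 31 days (January has 31).
Feb 1, 2127 → Mar 1, 2127: 28 days (February has 28).
Mar 1, 2127 → Apr 1, 2127: 31 days (March has 31).
Apr 1, 2127 → May 1, 2127: 30 days (April has 30).
May 1, 2127 → Jun 1, 2127: 31 days (May has 31).
Jun 1, 2127 → Jul 1, 2127: 30 days (June has 30).
Jul 1, 2127 → Jul 26, 2127: 25 days.
Total: 206 days.
206 mod 7 = 3, so Wednesday + 3 = Saturday.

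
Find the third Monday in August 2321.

August 1, 2321 is a Monday.
The first Monday is therefore August 1 (same day).
The third Monday is 1 + 2×7 = August 15.

August 15, 2321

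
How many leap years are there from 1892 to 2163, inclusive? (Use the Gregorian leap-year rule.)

Multiples of 4 in [1892,2163]: 68.
Of those, multiples of 100: 3 (not leap unless ÷400).
Multiples of 400: 1.
Leap years = 68 − 3 + 1 = 66.

66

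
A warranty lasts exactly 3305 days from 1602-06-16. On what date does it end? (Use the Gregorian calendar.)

July 4, 1611

+365 (one year) → Jun 16, 1603 (2940 left).
+366 (one year; includes Feb 29, 1604) → Jun 16, 1604 (2574 left).
+365 (one year) → Jun 16, 1605 (2209 left).
+365 (one year) → Jun 16, 1606 (1844 left).
+365 (one year) → Jun 16, 1607 (1479 left).
+366 (one year; includes Feb 29, 1608) → Jun 16, 1608 (1113 left).
+365 (one year) → Jun 16, 1609 (748 left).
+365 (one year) → Jun 16, 1610 (383 left).
Jun has 30 days: +15 → Jul 1, 1610 (368 left).
Jul has 31 days: +31 → Aug 1, 1610 (337 left).
Aug has 31 days: +31 → Sep 1, 1610 (306 left).
Sep has 30 days: +30 → Oct 1, 1610 (276 left).
Oct has 31 days: +31 → Nov 1, 1610 (245 left).
Nov has 30 days: +30 → Dec 1, 1610 (215 left).
Dec has 31 days: +31 → Jan 1, 1611 (184 left).
Jan has 31 days: +31 → Feb 1, 1611 (153 left).
Feb has 28 days: +28 → Mar 1, 1611 (125 left).
Mar has 31 days: +31 → Apr 1, 1611 (94 left).
Apr has 30 days: +30 → May 1, 1611 (64 left).
May has 31 days: +31 → Jun 1, 1611 (33 left).
Jun has 30 days: +30 → Jul 1, 1611 (3 left).
+3 → Jul 4, 1611.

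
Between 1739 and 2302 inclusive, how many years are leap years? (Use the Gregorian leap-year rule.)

136

Multiples of 4 in [1739,2302]: 141.
Of those, multiples of 100: 6 (not leap unless ÷400).
Multiples of 400: 1.
Leap years = 141 − 6 + 1 = 136.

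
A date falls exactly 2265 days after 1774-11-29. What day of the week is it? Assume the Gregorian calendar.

First find the weekday of Nov 29, 1774. Doomsday rule: the anchor day for the 1700s is Sunday. For year 74: 74÷12 = 6 r 2, and 2÷4 = 0, so 6+2+0 = 8.
Sunday + 8 ≡ Monday — that's 1774's doomsday.
In November the doomsday date is Nov 7.
Nov 29 is 22 days after Nov 7; 22 mod 7 = 1, so Monday + 1 = Tuesday.
2265 mod 7 = 4, so 2265 days after a Tuesday is Tuesday + 4 = Saturday.

Saturday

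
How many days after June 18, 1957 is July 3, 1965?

2937

Jun 18, 1957 → Jun 18, 1958: 365 days.
Jun 18, 1958 → Jun 18, 1959: 365 days.
Jun 18, 1959 → Jun 18, 1960: 366 days (Feb 29, 1960 is in that span).
Jun 18, 1960 → Jun 18, 1961: 365 days.
Jun 18, 1961 → Jun 18, 1962: 365 days.
Jun 18, 1962 → Jun 18, 1963: 365 days.
Jun 18, 1963 → Jun 18, 1964: 366 days (Feb 29, 1964 is in that span).
Jun 18, 1964 → Jul 18, 1964: 30 days (June has 30).
Jul 18, 1964 → Aug 18, 1964: 31 days (July has 31).
Aug 18, 1964 → Sep 18, 1964: 31 days (August has 31).
Sep 18, 1964 → Oct 18, 1964: 30 days (September has 30).
Oct 18, 1964 → Nov 18, 1964: 31 days (October has 31).
Nov 18, 1964 → Dec 18, 1964: 30 days (November has 30).
Dec 18, 1964 → Jan 18, 1965: 31 days (December has 31).
Jan 18, 1965 → Feb 18, 1965: 31 days (January has 31).
Feb 18, 1965 → Mar 18, 1965: 28 days (February has 28).
Mar 18, 1965 → Apr 18, 1965: 31 days (March has 31).
Apr 18, 1965 → May 18, 1965: 30 days (April has 30).
May 18, 1965 → Jun 18, 1965: 31 days (May has 31).
Jun 18, 1965 → Jul 3, 1965: 15 days.
Total: 2937 days.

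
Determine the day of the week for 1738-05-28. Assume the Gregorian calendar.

Wednesday

Doomsday rule: the anchor day for the 1700s is Sunday. For year 38: 38÷12 = 3 r 2, and 2÷4 = 0, so 3+2+0 = 5.
Sunday + 5 ≡ Friday — that's 1738's doomsday.
In May the doomsday date is May 9.
May 28 is 19 days after May 9; 19 mod 7 = 5, so Friday + 5 = Wednesday.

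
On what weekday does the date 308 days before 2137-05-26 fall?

Sunday

May 26, 2137 is a Sunday.
308 mod 7 = 0, so 308 days before a Sunday is Sunday − 0 = Sunday.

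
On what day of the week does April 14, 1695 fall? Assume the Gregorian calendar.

Thursday

Doomsday rule: the anchor day for the 1600s is Tuesday. For year 95: 95÷12 = 7 r 11, and 11÷4 = 2, so 7+11+2 = 20.
Tuesday + 20 ≡ Monday — that's 1695's doomsday.
In April the doomsday date is Apr 4.
Apr 14 is 10 days after Apr 4; 10 mod 7 = 3, so Monday + 3 = Thursday.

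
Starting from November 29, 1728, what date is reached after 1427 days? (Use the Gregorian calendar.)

October 26, 1732

+365 (one year) → Nov 29, 1729 (1062 left).
+365 (one year) → Nov 29, 1730 (697 left).
+365 (one year) → Nov 29, 1731 (332 left).
Nov has 30 days: +2 → Dec 1, 1731 (330 left).
Dec has 31 days: +31 → Jan 1, 1732 (299 left).
Jan has 31 days: +31 → Feb 1, 1732 (268 left).
Feb has 29 days: +29 → Mar 1, 1732 (239 left).
Mar has 31 days: +31 → Apr 1, 1732 (208 left).
Apr has 30 days: +30 → May 1, 1732 (178 left).
May has 31 days: +31 → Jun 1, 1732 (147 left).
Jun has 30 days: +30 → Jul 1, 1732 (117 left).
Jul has 31 days: +31 → Aug 1, 1732 (86 left).
Aug has 31 days: +31 → Sep 1, 1732 (55 left).
Sep has 30 days: +30 → Oct 1, 1732 (25 left).
+25 → Oct 26, 1732.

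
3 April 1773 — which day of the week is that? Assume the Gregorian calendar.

Doomsday rule: the anchor day for the 1700s is Sunday. For year 73: 73÷12 = 6 r 1, and 1÷4 = 0, so 6+1+0 = 7.
Sunday + 7 ≡ Sunday — that's 1773's doomsday.
In April the doomsday date is Apr 4.
Apr 3 is 1 day before Apr 4; 1 mod 7 = 1, so Sunday − 1 = Saturday.

Saturday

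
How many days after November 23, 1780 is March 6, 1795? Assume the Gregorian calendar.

Nov 23, 1780 → Nov 23, 1781: 365 days.
Nov 23, 1781 → Nov 23, 1782: 365 days.
Nov 23, 1782 → Nov 23, 1783: 365 days.
Nov 23, 1783 → Nov 23, 1784: 366 days (Feb 29, 1784 is in that span).
Nov 23, 1784 → Nov 23, 1785: 365 days.
Nov 23, 1785 → Nov 23, 1786: 365 days.
Nov 23, 1786 → Nov 23, 1787: 365 days.
Nov 23, 1787 → Nov 23, 1788: 366 days (Feb 29, 1788 is in that span).
Nov 23, 1788 → Nov 23, 1789: 365 days.
Nov 23, 1789 → Nov 23, 1790: 365 days.
Nov 23, 1790 → Nov 23, 1791: 365 days.
Nov 23, 1791 → Nov 23, 1792: 366 days (Feb 29, 1792 is in that span).
Nov 23, 1792 → Nov 23, 1793: 365 days.
Nov 23, 1793 → Nov 23, 1794: 365 days.
Nov 23, 1794 → Dec 23, 1794: 30 days (November has 30).
Dec 23, 1794 → Jan 23, 1795: 31 days (December has 31).
Jan 23, 1795 → Feb 23, 1795: 31 days (January has 31).
Feb 23, 1795 → Mar 6, 1795: 11 days.
Total: 5216 days.

5216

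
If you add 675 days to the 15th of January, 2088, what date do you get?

November 20, 2089

+366 (one year; includes Feb 29, 2088) → Jan 15, 2089 (309 left).
Jan has 31 days: +17 → Feb 1, 2089 (292 left).
Feb has 28 days: +28 → Mar 1, 2089 (264 left).
Mar has 31 days: +31 → Apr 1, 2089 (233 left).
Apr has 30 days: +30 → May 1, 2089 (203 left).
May has 31 days: +31 → Jun 1, 2089 (172 left).
Jun has 30 days: +30 → Jul 1, 2089 (142 left).
Jul has 31 days: +31 → Aug 1, 2089 (111 left).
Aug has 31 days: +31 → Sep 1, 2089 (80 left).
Sep has 30 days: +30 → Oct 1, 2089 (50 left).
Oct has 31 days: +31 → Nov 1, 2089 (19 left).
+19 → Nov 20, 2089.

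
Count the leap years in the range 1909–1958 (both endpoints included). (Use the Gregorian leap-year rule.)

12

Multiples of 4 in [1909,1958]: 12.
Of those, multiples of 100: 0 (not leap unless ÷400).
Multiples of 400: 0.
Leap years = 12 − 0 + 0 = 12.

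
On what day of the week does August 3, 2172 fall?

Doomsday rule: the anchor day for the 2100s is Sunday. For year 72: 72÷12 = 6 r 0, and 0÷4 = 0, so 6+0+0 = 6.
Sunday + 6 ≡ Saturday — that's 2172's doomsday.
In August the doomsday date is Aug 8.
Aug 3 is 5 days before Aug 8; 5 mod 7 = 5, so Saturday − 5 = Monday.

Monday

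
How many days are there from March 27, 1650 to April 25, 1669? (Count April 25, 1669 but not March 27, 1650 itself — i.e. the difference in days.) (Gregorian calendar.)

6969

Mar 27, 1650 → Mar 27, 1651: 365 days.
Mar 27, 1651 → Mar 27, 1652: 366 days (Feb 29, 1652 is in that span).
Mar 27, 1652 → Mar 27, 1653: 365 days.
Mar 27, 1653 → Mar 27, 1654: 365 days.
Mar 27, 1654 → Mar 27, 1655: 365 days.
Mar 27, 1655 → Mar 27, 1656: 366 days (Feb 29, 1656 is in that span).
Mar 27, 1656 → Mar 27, 1657: 365 days.
Mar 27, 1657 → Mar 27, 1658: 365 days.
Mar 27, 1658 → Mar 27, 1659: 365 days.
Mar 27, 1659 → Mar 27, 1660: 366 days (Feb 29, 1660 is in that span).
Mar 27, 1660 → Mar 27, 1661: 365 days.
Mar 27, 1661 → Mar 27, 1662: 365 days.
Mar 27, 1662 → Mar 27, 1663: 365 days.
Mar 27, 1663 → Mar 27, 1664: 366 days (Feb 29, 1664 is in that span).
Mar 27, 1664 → Mar 27, 1665: 365 days.
Mar 27, 1665 → Mar 27, 1666: 365 days.
Mar 27, 1666 → Mar 27, 1667: 365 days.
Mar 27, 1667 → Mar 27, 1668: 366 days (Feb 29, 1668 is in that span).
Mar 27, 1668 → Apr 27, 1668: 31 days (March has 31).
Apr 27, 1668 → May 27, 1668: 30 days (April has 30).
May 27, 1668 → Jun 27, 1668: 31 days (May has 31).
Jun 27, 1668 → Jul 27, 1668: 30 days (June has 30).
Jul 27, 1668 → Aug 27, 1668: 31 days (July has 31).
Aug 27, 1668 → Sep 27, 1668: 31 days (August has 31).
Sep 27, 1668 → Oct 27, 1668: 30 days (September has 30).
Oct 27, 1668 → Nov 27, 1668: 31 days (October has 31).
Nov 27, 1668 → Dec 27, 1668: 30 days (November has 30).
Dec 27, 1668 → Jan 27, 1669: 31 days (December has 31).
Jan 27, 1669 → Feb 27, 1669: 31 days (January has 31).
Feb 27, 1669 → Mar 27, 1669: 28 days (February has 28).
Mar 27, 1669 → Apr 25, 1669: 29 days.
Total: 6969 days.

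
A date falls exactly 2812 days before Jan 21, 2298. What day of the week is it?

Sunday

First find the weekday of Jan 21, 2298. Doomsday rule: the anchor day for the 2200s is Friday. For year 98: 98÷12 = 8 r 2, and 2÷4 = 0, so 8+2+0 = 10.
Friday + 10 ≡ Monday — that's 2298's doomsday.
In January the doomsday date is Jan 3 (2298 is not a leap year).
Jan 21 is 18 days after Jan 3; 18 mod 7 = 4, so Monday + 4 = Friday.
2812 mod 7 = 5, so 2812 days before a Friday is Friday − 5 = Sunday.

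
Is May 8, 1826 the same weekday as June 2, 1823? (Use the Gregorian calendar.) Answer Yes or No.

Yes

From Jun 2, 1823 to May 8, 1826 is 1071 days.
1071 mod 7 = 0, so they are the same weekday.
(Jun 2, 1823 is a Monday; May 8, 1826 is a Monday.)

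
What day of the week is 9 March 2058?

Saturday

Doomsday rule: the anchor day for the 2000s is Tuesday. For year 58: 58÷12 = 4 r 10, and 10÷4 = 2, so 4+10+2 = 16.
Tuesday + 16 ≡ Thursday — that's 2058's doomsday.
In March the doomsday date is Mar 14.
Mar 9 is 5 days before Mar 14; 5 mod 7 = 5, so Thursday − 5 = Saturday.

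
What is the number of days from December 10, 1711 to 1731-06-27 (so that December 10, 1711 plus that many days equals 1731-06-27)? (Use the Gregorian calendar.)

Dec 10, 1711 → Dec 10, 1712: 366 days (Feb 29, 1712 is in that span).
Dec 10, 1712 → Dec 10, 1713: 365 days.
Dec 10, 1713 → Dec 10, 1714: 365 days.
Dec 10, 1714 → Dec 10, 1715: 365 days.
Dec 10, 1715 → Dec 10, 1716: 366 days (Feb 29, 1716 is in that span).
Dec 10, 1716 → Dec 10, 1717: 365 days.
Dec 10, 1717 → Dec 10, 1718: 365 days.
Dec 10, 1718 → Dec 10, 1719: 365 days.
Dec 10, 1719 → Dec 10, 1720: 366 days (Feb 29, 1720 is in that span).
Dec 10, 1720 → Dec 10, 1721: 365 days.
Dec 10, 1721 → Dec 10, 1722: 365 days.
Dec 10, 1722 → Dec 10, 1723: 365 days.
Dec 10, 1723 → Dec 10, 1724: 366 days (Feb 29, 1724 is in that span).
Dec 10, 1724 → Dec 10, 1725: 365 days.
Dec 10, 1725 → Dec 10, 1726: 365 days.
Dec 10, 1726 → Dec 10, 1727: 365 days.
Dec 10, 1727 → Dec 10, 1728: 366 days (Feb 29, 1728 is in that span).
Dec 10, 1728 → Dec 10, 1729: 365 days.
Dec 10, 1729 → Dec 10, 1730: 365 days.
Dec 10, 1730 → Jan 10, 1731: 31 days (December has 31).
Jan 10, 1731 → Feb 10, 1731: 31 days (January has 31).
Feb 10, 1731 → Mar 10, 1731: 28 days (February has 28).
Mar 10, 1731 → Apr 10, 1731: 31 days (March has 31).
Apr 10, 1731 → May 10, 1731: 30 days (April has 30).
May 10, 1731 → Jun 10, 1731: 31 days (May has 31).
Jun 10, 1731 → Jun 27, 1731: 17 days.
Total: 7139 days.

7139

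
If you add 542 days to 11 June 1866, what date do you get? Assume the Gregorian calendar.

December 5, 1867

+365 (one year) → Jun 11, 1867 (177 left).
Jun has 30 days: +20 → Jul 1, 1867 (157 left).
Jul has 31 days: +31 → Aug 1, 1867 (126 left).
Aug has 31 days: +31 → Sep 1, 1867 (95 left).
Sep has 30 days: +30 → Oct 1, 1867 (65 left).
Oct has 31 days: +31 → Nov 1, 1867 (34 left).
Nov has 30 days: +30 → Dec 1, 1867 (4 left).
+4 → Dec 5, 1867.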